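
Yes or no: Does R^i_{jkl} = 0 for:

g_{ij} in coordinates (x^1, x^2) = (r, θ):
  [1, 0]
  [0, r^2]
Non-zero Christoffel symbols:
Γ^r_{θ θ} = -r
Γ^θ_{r θ} = 1/r
Ricci tensor: R_{rr} = 0, R_{rθ} = 0, R_{θθ} = 0
All R_{ij} vanish; in 2 dimensions the Riemann tensor is fully determined by the Ricci tensor, so R^i_{jkl} = 0: the metric is flat (curvilinear coordinates on flat space).
Yes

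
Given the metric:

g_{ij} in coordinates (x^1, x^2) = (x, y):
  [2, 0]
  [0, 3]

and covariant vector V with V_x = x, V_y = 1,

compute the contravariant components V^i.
Inverse metric (diagonal): g^{xx} = 1/2, g^{yy} = 1/3
V^i = g^{ij} V_j:
V^x = (1/2)(x) + (0)(1) = x/2
V^y = (0)(x) + (1/3)(1) = 1/3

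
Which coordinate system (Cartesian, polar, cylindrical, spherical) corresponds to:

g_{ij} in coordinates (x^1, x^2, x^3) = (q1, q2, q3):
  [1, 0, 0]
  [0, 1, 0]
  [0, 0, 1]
All components are constant and the metric is the identity, i.e. orthonormal rectilinear coordinates.
Cartesian (3D) coordinates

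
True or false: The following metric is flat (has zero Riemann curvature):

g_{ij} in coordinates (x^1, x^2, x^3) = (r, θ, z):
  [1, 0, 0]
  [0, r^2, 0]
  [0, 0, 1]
Non-zero Christoffel symbols:
Γ^r_{θ θ} = -r
Γ^θ_{r θ} = 1/r
Ricci tensor: R_{rr} = 0, R_{rθ} = 0, R_{rz} = 0, R_{θθ} = 0, R_{θz} = 0, R_{zz} = 0
All R_{ij} vanish; in 3 dimensions the Riemann tensor is fully determined by the Ricci tensor, so R^i_{jkl} = 0: the metric is flat (curvilinear coordinates on flat space).
True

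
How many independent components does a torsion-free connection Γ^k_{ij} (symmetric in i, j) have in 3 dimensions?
Γ^k_{ij} has n choices for the upper index and n(n+1)/2 independent symmetric lower index pairs.
Total = 3 × 3×4/2 = 3 × 6 = 18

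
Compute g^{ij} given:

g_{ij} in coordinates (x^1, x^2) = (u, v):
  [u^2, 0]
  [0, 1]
The metric is diagonal, so g^{ij} is diagonal with entries 1/g_{ii}: diag(1/(u^2), 1).
g^{ij}:
  [1/u^2, 0]
  [0, 1]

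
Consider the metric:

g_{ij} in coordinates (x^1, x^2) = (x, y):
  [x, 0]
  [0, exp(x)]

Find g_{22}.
With x^1 = x, x^2 = y, g_{22} = g_{yy} is the row-2, column-2 entry of the matrix.
g_{22} = exp(x)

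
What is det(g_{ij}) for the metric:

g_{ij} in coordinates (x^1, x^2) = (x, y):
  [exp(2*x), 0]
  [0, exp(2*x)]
For a 2×2 metric: det(g) = g_{11}·g_{22} - g_{12}·g_{21}
= (exp(2*x))·(exp(2*x)) - (0)·(0)
= exp(4*x) - 0
det(g) = exp(4*x)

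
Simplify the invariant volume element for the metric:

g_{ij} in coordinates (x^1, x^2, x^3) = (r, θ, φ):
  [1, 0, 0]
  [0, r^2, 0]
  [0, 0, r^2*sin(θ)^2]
det(g) = r^4*sin(θ)^2
√|det(g)| = r^2*sin(θ) (taking 0 < θ < π so that |sin(θ)| = sin(θ))
Volume element: dV = r^2*sin(θ) dr dθ dφ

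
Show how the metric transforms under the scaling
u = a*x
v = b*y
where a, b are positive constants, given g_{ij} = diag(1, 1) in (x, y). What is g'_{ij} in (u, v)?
Invert the transformation: x = u/a, y = v/b
g'_{ij} = (∂x^k/∂x'^i)(∂x^l/∂x'^j) g_{kl}; with g_{kl} = δ_{kl} this is Σ_k (∂x^k/∂x'^i)(∂x^k/∂x'^j).
Jacobian: ∂x/∂u = 1/a, ∂x/∂v = 0, ∂y/∂u = 0, ∂y/∂v = 1/b
g'_{uu} = (1/a)(1/a) + (0)(0) = 1/a^2
g'_{uv} = (1/a)(0) + (0)(1/b) = 0
g'_{vv} = (0)(0) + (1/b)(1/b) = 1/b^2
g'_{ij} = diag(1/a^2, 1/b^2)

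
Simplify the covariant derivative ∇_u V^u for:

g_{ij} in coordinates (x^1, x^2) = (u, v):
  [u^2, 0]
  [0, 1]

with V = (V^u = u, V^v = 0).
Non-zero Christoffel symbols:
Γ^u_{u u} = 1/u
∇_u V^u = ∂_u V^u + Γ^u_{u j} V^j
  = (1) + (1/u)(u) + (0)(0)
  = 2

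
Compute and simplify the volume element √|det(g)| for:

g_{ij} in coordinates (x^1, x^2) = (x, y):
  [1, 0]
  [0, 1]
det(g) = 1
√|det(g)| = 1
Volume element: dV = 1 dx dy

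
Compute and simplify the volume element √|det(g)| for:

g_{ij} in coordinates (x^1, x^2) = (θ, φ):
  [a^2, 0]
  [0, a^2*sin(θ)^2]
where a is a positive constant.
det(g) = a^4*sin(θ)^2
√|det(g)| = a^2*sin(θ) (taking 0 < θ < π so that |sin(θ)| = sin(θ))
Volume element: dV = a^2*sin(θ) dθ dφ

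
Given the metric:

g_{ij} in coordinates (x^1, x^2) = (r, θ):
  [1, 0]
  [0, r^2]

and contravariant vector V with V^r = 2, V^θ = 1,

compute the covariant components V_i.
V_i = g_{ij} V^j:
V_r = (1)(2) + (0)(1) = 2
V_θ = (0)(2) + (r^2)(1) = r^2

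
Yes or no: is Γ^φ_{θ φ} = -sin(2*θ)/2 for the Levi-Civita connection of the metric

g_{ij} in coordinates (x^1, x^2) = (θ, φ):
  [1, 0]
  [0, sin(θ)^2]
Γ^φ_{θ φ} = (1/2) g^{φφ} (∂_θ g_{φφ} + ∂_φ g_{φθ} - ∂_φ g_{θφ}) = (1/2)(1/sin(θ)^2)((sin(2*θ)) + (0) - (0)) = 1/tan(θ)
This differs from the proposed value -sin(2*θ)/2.
No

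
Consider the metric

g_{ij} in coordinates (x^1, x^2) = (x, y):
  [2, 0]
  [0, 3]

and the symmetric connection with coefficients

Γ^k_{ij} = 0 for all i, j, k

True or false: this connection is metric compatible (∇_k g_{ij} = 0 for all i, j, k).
Using ∇_k g_{ij} = ∂_k g_{ij} - Γ^m_{ki} g_{mj} - Γ^m_{kj} g_{im}:
e.g. ∇_y g_{xx} = (0) - (0) - (0) = 0
Every component ∇_k g_{ij} vanishes: the connection is metric compatible.
True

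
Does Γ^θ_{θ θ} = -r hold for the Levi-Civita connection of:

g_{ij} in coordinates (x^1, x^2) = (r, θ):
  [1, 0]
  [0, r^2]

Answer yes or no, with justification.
Γ^θ_{θ θ} = (1/2) g^{θθ} (∂_θ g_{θθ} + ∂_θ g_{θθ} - ∂_θ g_{θθ}) = (1/2)(1/r^2)((0) + (0) - (0)) = 0
This differs from the proposed value -r.
No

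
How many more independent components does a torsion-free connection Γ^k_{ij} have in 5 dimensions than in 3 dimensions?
Independent components in n dimensions: n × n(n+1)/2 = n^2(n+1)/2.
5D: 5 × 15 = 75
3D: 3 × 6 = 18
Difference = 75 - 18 = 57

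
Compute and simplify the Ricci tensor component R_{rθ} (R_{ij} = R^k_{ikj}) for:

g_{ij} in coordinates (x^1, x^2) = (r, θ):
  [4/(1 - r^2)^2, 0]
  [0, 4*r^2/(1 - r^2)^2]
Non-zero Christoffel symbols (Γ^k_{ij} = Γ^k_{ji}):
Γ^r_{r r} = 2*r/(1 - r^2)
Γ^r_{θ θ} = (r^3 + r)/(r^2 - 1)
Γ^θ_{r θ} = (-r^2 - 1)/(r^3 - r)
R^r_{r r θ} = 0 (a repeated index in an antisymmetric pair)
R^θ_{r θ θ} = 0 (a repeated index in an antisymmetric pair)
R_{rθ} = R^r_{r r θ} + R^θ_{r θ θ} = (0) + (0) = 0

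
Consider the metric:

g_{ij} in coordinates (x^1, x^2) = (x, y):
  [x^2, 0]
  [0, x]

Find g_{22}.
With x^1 = x, x^2 = y, g_{22} = g_{yy} is the row-2, column-2 entry of the matrix.
g_{22} = x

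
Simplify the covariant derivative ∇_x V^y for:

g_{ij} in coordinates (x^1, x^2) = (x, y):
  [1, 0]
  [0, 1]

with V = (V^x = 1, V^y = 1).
All Christoffel symbols are zero.
∇_x V^y = ∂_x V^y + Γ^y_{x j} V^j
  = (0) + (0)(1) + (0)(1)
  = 0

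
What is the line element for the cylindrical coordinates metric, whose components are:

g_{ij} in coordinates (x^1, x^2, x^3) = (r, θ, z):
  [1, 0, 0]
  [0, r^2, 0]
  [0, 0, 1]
ds^2 = g_{ij} dx^i dx^j; only the non-zero components contribute.
ds^2 = dr^2 + r^2 dθ^2 + dz^2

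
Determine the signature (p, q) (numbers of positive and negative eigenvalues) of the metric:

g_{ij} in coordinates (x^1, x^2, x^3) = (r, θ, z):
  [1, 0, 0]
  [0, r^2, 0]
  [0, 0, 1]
The metric is diagonal, so its eigenvalues are the diagonal entries: 1, r^2, 1 (at a generic point, where coordinate-dependent entries are positive).
3 positive, 0 negative.
(3, 0) - Riemannian (positive definite)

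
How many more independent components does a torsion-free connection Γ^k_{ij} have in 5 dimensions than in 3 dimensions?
Independent components in n dimensions: n × n(n+1)/2 = n^2(n+1)/2.
5D: 5 × 15 = 75
3D: 3 × 6 = 18
Difference = 75 - 18 = 57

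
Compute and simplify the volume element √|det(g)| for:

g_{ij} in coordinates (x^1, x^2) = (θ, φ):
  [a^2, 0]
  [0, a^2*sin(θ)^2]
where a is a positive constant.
det(g) = a^4*sin(θ)^2
√|det(g)| = a^2*sin(θ) (taking 0 < θ < π so that |sin(θ)| = sin(θ))
Volume element: dV = a^2*sin(θ) dθ dφ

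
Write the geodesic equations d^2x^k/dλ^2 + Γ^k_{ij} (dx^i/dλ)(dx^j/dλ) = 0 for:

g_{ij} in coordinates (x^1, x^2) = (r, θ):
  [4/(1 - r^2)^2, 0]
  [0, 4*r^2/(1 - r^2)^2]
Geodesic equation: d^2x^k/dλ^2 + Γ^k_{ij} (dx^i/dλ)(dx^j/dλ) = 0.
Non-zero Christoffel symbols:
Γ^r_{r r} = 2*r/(1 - r^2)
Γ^r_{θ θ} = (r^3 + r)/(r^2 - 1)
Γ^θ_{r θ} = (-r^2 - 1)/(r^3 - r)
Substituting (the symmetric pair Γ^k_{ij}, Γ^k_{ji} combines into a factor 2):
d^2r/dλ^2 + (2*r/(1 - r^2)) (dr/dλ)^2 + ((r^3 + r)/(r^2 - 1)) (dθ/dλ)^2 = 0
d^2θ/dλ^2 + ((-2*r^2 - 2)/(r^3 - r)) (dr/dλ)(dθ/dλ) = 0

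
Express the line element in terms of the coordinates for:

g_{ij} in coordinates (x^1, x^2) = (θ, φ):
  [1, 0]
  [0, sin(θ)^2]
ds^2 = g_{ij} dx^i dx^j; only the non-zero components contribute.
ds^2 = dθ^2 + sin(θ)^2 dφ^2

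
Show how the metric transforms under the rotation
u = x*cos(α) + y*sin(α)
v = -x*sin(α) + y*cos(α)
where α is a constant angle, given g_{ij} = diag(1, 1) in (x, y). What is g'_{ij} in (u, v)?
Invert the transformation: x = u*cos(α) - v*sin(α), y = u*sin(α) + v*cos(α)
g'_{ij} = (∂x^k/∂x'^i)(∂x^l/∂x'^j) g_{kl}; with g_{kl} = δ_{kl} this is Σ_k (∂x^k/∂x'^i)(∂x^k/∂x'^j).
Jacobian: ∂x/∂u = cos(α), ∂x/∂v = -sin(α), ∂y/∂u = sin(α), ∂y/∂v = cos(α)
g'_{uu} = (cos(α))(cos(α)) + (sin(α))(sin(α)) = 1
g'_{uv} = (cos(α))(-sin(α)) + (sin(α))(cos(α)) = 0
g'_{vv} = (-sin(α))(-sin(α)) + (cos(α))(cos(α)) = 1
g'_{ij} = diag(1, 1)
The Euclidean metric is invariant under rotations.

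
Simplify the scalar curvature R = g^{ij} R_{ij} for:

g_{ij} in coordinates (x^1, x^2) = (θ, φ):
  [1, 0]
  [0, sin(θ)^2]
Non-zero Christoffel symbols (Γ^k_{ij} = Γ^k_{ji}):
Γ^θ_{φ φ} = -sin(2*θ)/2
Γ^φ_{θ φ} = 1/tan(θ)
Ricci tensor (R_{ij} = R^k_{ikj}): R_{θθ} = 1, R_{θφ} = 0, R_{φφ} = sin(θ)^2
Inverse metric: g^{θθ} = 1, g^{φφ} = 1/sin(θ)^2
R = g^{ij} R_{ij} = (1)(1) + (1/sin(θ)^2)(sin(θ)^2) = 2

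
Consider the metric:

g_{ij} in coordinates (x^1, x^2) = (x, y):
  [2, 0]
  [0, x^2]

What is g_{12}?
With x^1 = x, x^2 = y, g_{12} = g_{xy} is the row-1, column-2 entry of the matrix.
g_{12} = 0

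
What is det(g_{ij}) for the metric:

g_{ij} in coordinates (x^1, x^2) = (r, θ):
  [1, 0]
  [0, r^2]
For a 2×2 metric: det(g) = g_{11}·g_{22} - g_{12}·g_{21}
= (1)·(r^2) - (0)·(0)
= r^2 - 0
det(g) = r^2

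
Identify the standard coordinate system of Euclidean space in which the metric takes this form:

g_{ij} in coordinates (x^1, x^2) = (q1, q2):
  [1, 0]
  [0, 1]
All components are constant and the metric is the identity, i.e. orthonormal rectilinear coordinates.
Cartesian (2D) coordinates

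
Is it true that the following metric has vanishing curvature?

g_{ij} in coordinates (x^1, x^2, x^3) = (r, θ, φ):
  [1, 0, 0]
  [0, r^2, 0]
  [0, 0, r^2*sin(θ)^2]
Non-zero Christoffel symbols:
Γ^r_{θ θ} = -r
Γ^r_{φ φ} = -r*sin(θ)^2
Γ^θ_{r θ} = 1/r
Γ^θ_{φ φ} = -sin(2*θ)/2
Γ^φ_{r φ} = 1/r
Γ^φ_{θ φ} = 1/tan(θ)
Ricci tensor: R_{rr} = 0, R_{rθ} = 0, R_{rφ} = 0, R_{θθ} = 0, R_{θφ} = 0, R_{φφ} = 0
All R_{ij} vanish; in 3 dimensions the Riemann tensor is fully determined by the Ricci tensor, so R^i_{jkl} = 0: the metric is flat (curvilinear coordinates on flat space).
Yes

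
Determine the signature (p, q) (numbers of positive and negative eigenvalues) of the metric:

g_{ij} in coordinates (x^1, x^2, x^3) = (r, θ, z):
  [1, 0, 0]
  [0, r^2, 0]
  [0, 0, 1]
The metric is diagonal, so its eigenvalues are the diagonal entries: 1, r^2, 1 (at a generic point, where coordinate-dependent entries are positive).
3 positive, 0 negative.
(3, 0) - Riemannian (positive definite)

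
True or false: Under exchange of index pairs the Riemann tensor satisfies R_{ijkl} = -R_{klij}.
The pair-exchange symmetry has a plus sign: R_{ijkl} = +R_{klij}.
False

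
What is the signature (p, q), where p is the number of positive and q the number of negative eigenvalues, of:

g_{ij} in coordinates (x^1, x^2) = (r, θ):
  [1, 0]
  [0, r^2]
The metric is diagonal, so its eigenvalues are the diagonal entries: 1, r^2 (at a generic point, where coordinate-dependent entries are positive).
2 positive, 0 negative.
(2, 0) - Riemannian (positive definite)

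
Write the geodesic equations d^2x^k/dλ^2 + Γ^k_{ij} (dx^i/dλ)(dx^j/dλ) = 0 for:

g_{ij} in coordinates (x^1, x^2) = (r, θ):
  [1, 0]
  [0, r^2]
Geodesic equation: d^2x^k/dλ^2 + Γ^k_{ij} (dx^i/dλ)(dx^j/dλ) = 0.
Non-zero Christoffel symbols:
Γ^r_{θ θ} = -r
Γ^θ_{r θ} = 1/r
Substituting (the symmetric pair Γ^k_{ij}, Γ^k_{ji} combines into a factor 2):
d^2r/dλ^2 - r (dθ/dλ)^2 = 0
d^2θ/dλ^2 + (2/r) (dr/dλ)(dθ/dλ) = 0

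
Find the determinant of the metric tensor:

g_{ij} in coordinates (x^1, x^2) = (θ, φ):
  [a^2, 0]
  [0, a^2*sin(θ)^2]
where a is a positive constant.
For a 2×2 metric: det(g) = g_{11}·g_{22} - g_{12}·g_{21}
= (a^2)·(a^2*sin(θ)^2) - (0)·(0)
= a^4*sin(θ)^2 - 0
det(g) = a^4*sin(θ)^2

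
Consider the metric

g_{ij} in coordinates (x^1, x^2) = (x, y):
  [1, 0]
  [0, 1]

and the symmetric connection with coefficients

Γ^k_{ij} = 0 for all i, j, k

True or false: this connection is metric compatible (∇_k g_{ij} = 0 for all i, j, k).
Using ∇_k g_{ij} = ∂_k g_{ij} - Γ^m_{ki} g_{mj} - Γ^m_{kj} g_{im}:
e.g. ∇_y g_{yy} = (0) - (0) - (0) = 0
Every component ∇_k g_{ij} vanishes: the connection is metric compatible.
True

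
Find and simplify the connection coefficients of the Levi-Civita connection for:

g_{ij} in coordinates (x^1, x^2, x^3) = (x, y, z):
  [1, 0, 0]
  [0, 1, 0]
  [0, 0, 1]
Using Γ^k_{ij} = (1/2) g^{km} (∂_i g_{mj} + ∂_j g_{mi} - ∂_m g_{ij}); the metric is diagonal, so only the m = k term contributes.
Every metric component is constant, so all ∂_m g_{ij} = 0 and every Christoffel symbol vanishes.
All Christoffel symbols are zero.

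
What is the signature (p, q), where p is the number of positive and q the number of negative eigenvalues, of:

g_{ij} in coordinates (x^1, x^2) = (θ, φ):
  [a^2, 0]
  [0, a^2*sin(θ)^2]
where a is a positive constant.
The metric is diagonal, so its eigenvalues are the diagonal entries: a^2, a^2*sin(θ)^2 (at a generic point, where coordinate-dependent entries are positive).
2 positive, 0 negative.
(2, 0) - Riemannian (positive definite)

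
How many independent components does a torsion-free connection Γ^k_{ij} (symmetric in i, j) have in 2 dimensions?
Γ^k_{ij} has n choices for the upper index and n(n+1)/2 independent symmetric lower index pairs.
Total = 2 × 2×3/2 = 2 × 3 = 6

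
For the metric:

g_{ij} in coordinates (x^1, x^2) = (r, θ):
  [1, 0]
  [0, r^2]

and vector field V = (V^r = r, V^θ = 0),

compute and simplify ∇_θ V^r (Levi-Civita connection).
Non-zero Christoffel symbols:
Γ^r_{θ θ} = -r
Γ^θ_{r θ} = 1/r
∇_θ V^r = ∂_θ V^r + Γ^r_{θ j} V^j
  = (0) + (0)(r) + (-r)(0)
  = 0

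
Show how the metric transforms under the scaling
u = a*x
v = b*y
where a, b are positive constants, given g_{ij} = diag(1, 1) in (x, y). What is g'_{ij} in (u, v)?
Invert the transformation: x = u/a, y = v/b
g'_{ij} = (∂x^k/∂x'^i)(∂x^l/∂x'^j) g_{kl}; with g_{kl} = δ_{kl} this is Σ_k (∂x^k/∂x'^i)(∂x^k/∂x'^j).
Jacobian: ∂x/∂u = 1/a, ∂x/∂v = 0, ∂y/∂u = 0, ∂y/∂v = 1/b
g'_{uu} = (1/a)(1/a) + (0)(0) = 1/a^2
g'_{uv} = (1/a)(0) + (0)(1/b) = 0
g'_{vv} = (0)(0) + (1/b)(1/b) = 1/b^2
g'_{ij} = diag(1/a^2, 1/b^2)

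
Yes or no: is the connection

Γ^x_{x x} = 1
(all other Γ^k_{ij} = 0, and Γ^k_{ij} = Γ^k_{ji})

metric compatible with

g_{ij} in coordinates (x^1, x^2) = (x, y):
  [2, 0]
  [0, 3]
Using ∇_k g_{ij} = ∂_k g_{ij} - Γ^m_{ki} g_{mj} - Γ^m_{kj} g_{im}:
∇_x g_{xx} = (0) - (2) - (2) = -4 ≠ 0
So the connection is not metric compatible (it is not the Levi-Civita connection).
No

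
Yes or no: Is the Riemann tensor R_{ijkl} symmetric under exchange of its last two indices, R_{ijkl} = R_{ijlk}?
It is antisymmetric in the last pair: R_{ijkl} = -R_{ijlk}.
No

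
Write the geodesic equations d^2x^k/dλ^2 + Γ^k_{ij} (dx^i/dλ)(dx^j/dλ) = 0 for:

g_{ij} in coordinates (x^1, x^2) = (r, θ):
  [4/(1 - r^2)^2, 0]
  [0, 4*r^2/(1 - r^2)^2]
Geodesic equation: d^2x^k/dλ^2 + Γ^k_{ij} (dx^i/dλ)(dx^j/dλ) = 0.
Non-zero Christoffel symbols:
Γ^r_{r r} = 2*r/(1 - r^2)
Γ^r_{θ θ} = (r^3 + r)/(r^2 - 1)
Γ^θ_{r θ} = (-r^2 - 1)/(r^3 - r)
Substituting (the symmetric pair Γ^k_{ij}, Γ^k_{ji} combines into a factor 2):
d^2r/dλ^2 + (2*r/(1 - r^2)) (dr/dλ)^2 + ((r^3 + r)/(r^2 - 1)) (dθ/dλ)^2 = 0
d^2θ/dλ^2 + ((-2*r^2 - 2)/(r^3 - r)) (dr/dλ)(dθ/dλ) = 0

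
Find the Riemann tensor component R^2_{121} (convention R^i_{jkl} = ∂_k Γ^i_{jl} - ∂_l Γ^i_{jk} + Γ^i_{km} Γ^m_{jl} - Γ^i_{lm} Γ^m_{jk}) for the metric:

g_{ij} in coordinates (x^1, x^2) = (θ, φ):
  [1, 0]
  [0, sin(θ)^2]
Non-zero Christoffel symbols (Γ^k_{ij} = Γ^k_{ji}):
Γ^θ_{φ φ} = -sin(2*θ)/2
Γ^φ_{θ φ} = 1/tan(θ)
R^φ_{θ φ θ} = ∂_φ Γ^φ_{θ θ} - ∂_θ Γ^φ_{θ φ} + Γ^φ_{φ m} Γ^m_{θ θ} - Γ^φ_{θ m} Γ^m_{θ φ}
  = (0) - (-1/sin(θ)^2) + (0) - (1/tan(θ)^2) = 1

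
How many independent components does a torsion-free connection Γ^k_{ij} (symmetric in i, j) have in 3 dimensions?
Γ^k_{ij} has n choices for the upper index and n(n+1)/2 independent symmetric lower index pairs.
Total = 3 × 3×4/2 = 3 × 6 = 18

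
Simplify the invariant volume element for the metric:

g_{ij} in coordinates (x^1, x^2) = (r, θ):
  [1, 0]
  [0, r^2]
det(g) = r^2
√|det(g)| = r
Volume element: dV = r dr dθ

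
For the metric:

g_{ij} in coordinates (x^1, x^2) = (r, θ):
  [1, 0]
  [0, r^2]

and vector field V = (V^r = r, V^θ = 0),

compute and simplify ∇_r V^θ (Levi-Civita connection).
Non-zero Christoffel symbols:
Γ^r_{θ θ} = -r
Γ^θ_{r θ} = 1/r
∇_r V^θ = ∂_r V^θ + Γ^θ_{r j} V^j
  = (0) + (0)(r) + (1/r)(0)
  = 0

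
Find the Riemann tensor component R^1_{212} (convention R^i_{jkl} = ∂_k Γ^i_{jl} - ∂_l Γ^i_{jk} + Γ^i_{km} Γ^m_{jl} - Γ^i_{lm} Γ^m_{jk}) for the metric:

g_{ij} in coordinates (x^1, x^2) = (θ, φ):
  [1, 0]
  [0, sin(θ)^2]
Non-zero Christoffel symbols (Γ^k_{ij} = Γ^k_{ji}):
Γ^θ_{φ φ} = -sin(2*θ)/2
Γ^φ_{θ φ} = 1/tan(θ)
R^θ_{φ θ φ} = ∂_θ Γ^θ_{φ φ} - ∂_φ Γ^θ_{φ θ} + Γ^θ_{θ m} Γ^m_{φ φ} - Γ^θ_{φ m} Γ^m_{φ θ}
  = (-cos(2*θ)) - (0) + (0) - (-cos(θ)^2) = sin(θ)^2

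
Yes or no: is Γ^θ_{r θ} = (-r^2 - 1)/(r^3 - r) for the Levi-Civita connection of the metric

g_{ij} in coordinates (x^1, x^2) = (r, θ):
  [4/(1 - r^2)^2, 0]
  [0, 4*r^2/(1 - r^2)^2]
Γ^θ_{r θ} = (1/2) g^{θθ} (∂_r g_{θθ} + ∂_θ g_{θr} - ∂_θ g_{rθ}) = (1/2)((1 - r^2)^2/(4*r^2))((-8*(r^3 + r)/(r^2 - 1)^3) + (0) - (0)) = (-r^2 - 1)/(r^3 - r)
This equals the proposed value (-r^2 - 1)/(r^3 - r).
Yes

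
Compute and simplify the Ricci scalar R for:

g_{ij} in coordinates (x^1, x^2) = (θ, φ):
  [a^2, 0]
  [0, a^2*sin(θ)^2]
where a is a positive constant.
Non-zero Christoffel symbols (Γ^k_{ij} = Γ^k_{ji}):
Γ^θ_{φ φ} = -sin(2*θ)/2
Γ^φ_{θ φ} = 1/tan(θ)
Ricci tensor (R_{ij} = R^k_{ikj}): R_{θθ} = 1, R_{θφ} = 0, R_{φφ} = sin(θ)^2
Inverse metric: g^{θθ} = 1/a^2, g^{φφ} = 1/(a^2*sin(θ)^2)
R = g^{ij} R_{ij} = (1/a^2)(1) + (1/(a^2*sin(θ)^2))(sin(θ)^2) = 2/a^2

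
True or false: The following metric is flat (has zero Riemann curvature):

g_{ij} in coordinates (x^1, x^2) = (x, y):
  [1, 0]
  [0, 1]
All metric components are constant, so every Christoffel symbol vanishes and R^i_{jkl} = 0.
True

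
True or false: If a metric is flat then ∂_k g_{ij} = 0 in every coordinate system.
Flatness means R^i_{jkl} = 0; the components can still vary, e.g. the flat plane in polar coordinates has g_{θθ} = r^2.
False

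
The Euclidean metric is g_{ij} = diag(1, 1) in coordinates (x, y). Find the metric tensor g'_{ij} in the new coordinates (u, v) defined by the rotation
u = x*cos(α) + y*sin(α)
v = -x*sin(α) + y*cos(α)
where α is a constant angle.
Invert the transformation: x = u*cos(α) - v*sin(α), y = u*sin(α) + v*cos(α)
g'_{ij} = (∂x^k/∂x'^i)(∂x^l/∂x'^j) g_{kl}; with g_{kl} = δ_{kl} this is Σ_k (∂x^k/∂x'^i)(∂x^k/∂x'^j).
Jacobian: ∂x/∂u = cos(α), ∂x/∂v = -sin(α), ∂y/∂u = sin(α), ∂y/∂v = cos(α)
g'_{uu} = (cos(α))(cos(α)) + (sin(α))(sin(α)) = 1
g'_{uv} = (cos(α))(-sin(α)) + (sin(α))(cos(α)) = 0
g'_{vv} = (-sin(α))(-sin(α)) + (cos(α))(cos(α)) = 1
g'_{ij} = diag(1, 1)
The Euclidean metric is invariant under rotations.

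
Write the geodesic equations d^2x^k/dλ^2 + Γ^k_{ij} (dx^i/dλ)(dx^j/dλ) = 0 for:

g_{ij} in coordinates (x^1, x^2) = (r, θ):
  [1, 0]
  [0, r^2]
Geodesic equation: d^2x^k/dλ^2 + Γ^k_{ij} (dx^i/dλ)(dx^j/dλ) = 0.
Non-zero Christoffel symbols:
Γ^r_{θ θ} = -r
Γ^θ_{r θ} = 1/r
Substituting (the symmetric pair Γ^k_{ij}, Γ^k_{ji} combines into a factor 2):
d^2r/dλ^2 - r (dθ/dλ)^2 = 0
d^2θ/dλ^2 + (2/r) (dr/dλ)(dθ/dλ) = 0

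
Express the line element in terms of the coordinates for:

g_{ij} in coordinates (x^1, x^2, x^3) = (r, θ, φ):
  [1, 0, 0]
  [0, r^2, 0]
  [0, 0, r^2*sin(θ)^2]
ds^2 = g_{ij} dx^i dx^j; only the non-zero components contribute.
ds^2 = dr^2 + r^2 dθ^2 + r^2*sin(θ)^2 dφ^2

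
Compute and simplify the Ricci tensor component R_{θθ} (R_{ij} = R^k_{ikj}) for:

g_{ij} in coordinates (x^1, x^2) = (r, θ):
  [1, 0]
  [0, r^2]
Non-zero Christoffel symbols (Γ^k_{ij} = Γ^k_{ji}):
Γ^r_{θ θ} = -r
Γ^θ_{r θ} = 1/r
R^r_{θ r θ} = ∂_r Γ^r_{θ θ} - ∂_θ Γ^r_{θ r} + Γ^r_{r m} Γ^m_{θ θ} - Γ^r_{θ m} Γ^m_{θ r}
  = (-1) - (0) + (0) - (-1) = 0
R^θ_{θ θ θ} = 0 (a repeated index in an antisymmetric pair)
R_{θθ} = R^r_{θ r θ} + R^θ_{θ θ θ} = (0) + (0) = 0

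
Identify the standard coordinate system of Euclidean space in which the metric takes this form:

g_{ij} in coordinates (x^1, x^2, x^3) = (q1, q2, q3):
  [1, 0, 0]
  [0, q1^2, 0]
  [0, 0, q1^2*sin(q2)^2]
The line element ds^2 = dq1^2 + q1^2 dq2^2 + q1^2 sin(q2)^2 dq3^2 is dr^2 + r^2 dθ^2 + r^2 sin(θ)^2 dφ^2 with q1 = r, q2 = θ, q3 = φ.
spherical coordinates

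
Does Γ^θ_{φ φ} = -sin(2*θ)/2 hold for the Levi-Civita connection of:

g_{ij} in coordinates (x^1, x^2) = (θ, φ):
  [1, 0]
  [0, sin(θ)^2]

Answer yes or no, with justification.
Γ^θ_{φ φ} = (1/2) g^{θθ} (∂_φ g_{θφ} + ∂_φ g_{θφ} - ∂_θ g_{φφ}) = (1/2)(1)((0) + (0) - (sin(2*θ))) = -sin(2*θ)/2
This equals the proposed value -sin(2*θ)/2.
Yes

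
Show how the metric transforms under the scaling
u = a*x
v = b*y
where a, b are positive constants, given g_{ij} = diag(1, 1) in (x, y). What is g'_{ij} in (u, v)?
Invert the transformation: x = u/a, y = v/b
g'_{ij} = (∂x^k/∂x'^i)(∂x^l/∂x'^j) g_{kl}; with g_{kl} = δ_{kl} this is Σ_k (∂x^k/∂x'^i)(∂x^k/∂x'^j).
Jacobian: ∂x/∂u = 1/a, ∂x/∂v = 0, ∂y/∂u = 0, ∂y/∂v = 1/b
g'_{uu} = (1/a)(1/a) + (0)(0) = 1/a^2
g'_{uv} = (1/a)(0) + (0)(1/b) = 0
g'_{vv} = (0)(0) + (1/b)(1/b) = 1/b^2
g'_{ij} = diag(1/a^2, 1/b^2)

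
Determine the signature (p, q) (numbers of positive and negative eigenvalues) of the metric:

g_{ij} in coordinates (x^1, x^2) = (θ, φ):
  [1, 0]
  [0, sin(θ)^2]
The metric is diagonal, so its eigenvalues are the diagonal entries: 1, sin(θ)^2 (at a generic point, where coordinate-dependent entries are positive).
2 positive, 0 negative.
(2, 0) - Riemannian (positive definite)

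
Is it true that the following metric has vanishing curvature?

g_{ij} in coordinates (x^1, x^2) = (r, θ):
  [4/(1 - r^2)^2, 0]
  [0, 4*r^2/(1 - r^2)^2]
Non-zero Christoffel symbols:
Γ^r_{r r} = 2*r/(1 - r^2)
Γ^r_{θ θ} = (r^3 + r)/(r^2 - 1)
Γ^θ_{r θ} = (-r^2 - 1)/(r^3 - r)
Ricci tensor: R_{rr} = -4/(r^2 - 1)^2, R_{rθ} = 0, R_{θθ} = -4*r^2/(r^2 - 1)^2
The Ricci tensor is non-zero, so the Riemann tensor is non-zero: not flat.
No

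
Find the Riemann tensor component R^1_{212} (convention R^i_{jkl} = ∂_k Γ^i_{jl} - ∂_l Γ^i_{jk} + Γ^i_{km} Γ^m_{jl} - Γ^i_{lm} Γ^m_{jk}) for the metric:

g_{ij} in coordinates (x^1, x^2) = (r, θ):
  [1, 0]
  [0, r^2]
Non-zero Christoffel symbols (Γ^k_{ij} = Γ^k_{ji}):
Γ^r_{θ θ} = -r
Γ^θ_{r θ} = 1/r
R^r_{θ r θ} = ∂_r Γ^r_{θ θ} - ∂_θ Γ^r_{θ r} + Γ^r_{r m} Γ^m_{θ θ} - Γ^r_{θ m} Γ^m_{θ r}
  = (-1) - (0) + (0) - (-1) = 0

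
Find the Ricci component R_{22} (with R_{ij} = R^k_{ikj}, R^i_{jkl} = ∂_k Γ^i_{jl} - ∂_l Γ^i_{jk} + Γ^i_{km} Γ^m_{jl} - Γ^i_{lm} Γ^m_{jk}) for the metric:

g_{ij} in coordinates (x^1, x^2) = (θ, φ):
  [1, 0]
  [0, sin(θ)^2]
Non-zero Christoffel symbols (Γ^k_{ij} = Γ^k_{ji}):
Γ^θ_{φ φ} = -sin(2*θ)/2
Γ^φ_{θ φ} = 1/tan(θ)
R^θ_{φ θ φ} = ∂_θ Γ^θ_{φ φ} - ∂_φ Γ^θ_{φ θ} + Γ^θ_{θ m} Γ^m_{φ φ} - Γ^θ_{φ m} Γ^m_{φ θ}
  = (-cos(2*θ)) - (0) + (0) - (-cos(θ)^2) = sin(θ)^2
R^φ_{φ φ φ} = 0 (a repeated index in an antisymmetric pair)
R_{φφ} = R^θ_{φ θ φ} + R^φ_{φ φ φ} = (sin(θ)^2) + (0) = sin(θ)^2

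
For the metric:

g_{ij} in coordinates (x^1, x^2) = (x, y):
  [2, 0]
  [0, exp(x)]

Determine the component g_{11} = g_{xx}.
With x^1 = x, x^2 = y, g_{11} = g_{xx} is the row-1, column-1 entry of the matrix.
g_{11} = 2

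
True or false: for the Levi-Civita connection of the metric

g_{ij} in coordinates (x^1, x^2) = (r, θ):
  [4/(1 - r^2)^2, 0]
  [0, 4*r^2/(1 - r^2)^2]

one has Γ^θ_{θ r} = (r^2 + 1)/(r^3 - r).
Γ^θ_{θ r} = (1/2) g^{θθ} (∂_θ g_{θr} + ∂_r g_{θθ} - ∂_θ g_{θr}) = (1/2)((1 - r^2)^2/(4*r^2))((0) + (-8*(r^3 + r)/(r^2 - 1)^3) - (0)) = (-r^2 - 1)/(r^3 - r)
This differs from the proposed value (r^2 + 1)/(r^3 - r).
False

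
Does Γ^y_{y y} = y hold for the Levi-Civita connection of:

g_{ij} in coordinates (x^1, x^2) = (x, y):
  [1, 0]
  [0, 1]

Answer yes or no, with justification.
Γ^y_{y y} = (1/2) g^{yy} (∂_y g_{yy} + ∂_y g_{yy} - ∂_y g_{yy}) = (1/2)(1)((0) + (0) - (0)) = 0
This differs from the proposed value y.
No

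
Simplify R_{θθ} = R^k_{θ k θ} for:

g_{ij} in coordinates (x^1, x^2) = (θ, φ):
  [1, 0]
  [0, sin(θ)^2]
Non-zero Christoffel symbols (Γ^k_{ij} = Γ^k_{ji}):
Γ^θ_{φ φ} = -sin(2*θ)/2
Γ^φ_{θ φ} = 1/tan(θ)
R^θ_{θ θ θ} = 0 (a repeated index in an antisymmetric pair)
R^φ_{θ φ θ} = ∂_φ Γ^φ_{θ θ} - ∂_θ Γ^φ_{θ φ} + Γ^φ_{φ m} Γ^m_{θ θ} - Γ^φ_{θ m} Γ^m_{θ φ}
  = (0) - (-1/sin(θ)^2) + (0) - (1/tan(θ)^2) = 1
R_{θθ} = R^θ_{θ θ θ} + R^φ_{θ φ θ} = (0) + (1) = 1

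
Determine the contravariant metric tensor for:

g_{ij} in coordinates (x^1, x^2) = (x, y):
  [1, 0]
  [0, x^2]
The metric is diagonal, so g^{ij} is diagonal with entries 1/g_{ii}: diag(1, 1/(x^2)).
g^{ij}:
  [1, 0]
  [0, 1/x^2]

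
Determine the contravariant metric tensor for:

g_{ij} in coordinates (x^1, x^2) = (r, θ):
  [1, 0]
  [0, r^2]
The metric is diagonal, so g^{ij} is diagonal with entries 1/g_{ii}: diag(1, 1/(r^2)).
g^{ij}:
  [1, 0]
  [0, 1/r^2]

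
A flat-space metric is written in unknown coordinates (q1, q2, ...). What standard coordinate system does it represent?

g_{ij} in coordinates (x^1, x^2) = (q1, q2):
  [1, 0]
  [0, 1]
All components are constant and the metric is the identity, i.e. orthonormal rectilinear coordinates.
Cartesian (2D) coordinates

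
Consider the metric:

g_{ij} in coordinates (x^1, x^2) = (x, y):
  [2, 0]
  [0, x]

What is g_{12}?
With x^1 = x, x^2 = y, g_{12} = g_{xy} is the row-1, column-2 entry of the matrix.
g_{12} = 0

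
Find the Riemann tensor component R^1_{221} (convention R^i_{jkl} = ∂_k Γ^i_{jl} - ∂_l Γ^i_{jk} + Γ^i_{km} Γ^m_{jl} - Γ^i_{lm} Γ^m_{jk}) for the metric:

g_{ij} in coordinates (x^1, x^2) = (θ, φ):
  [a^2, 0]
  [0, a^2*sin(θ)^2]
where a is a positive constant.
Non-zero Christoffel symbols (Γ^k_{ij} = Γ^k_{ji}):
Γ^θ_{φ φ} = -sin(2*θ)/2
Γ^φ_{θ φ} = 1/tan(θ)
R^θ_{φ φ θ} = ∂_φ Γ^θ_{φ θ} - ∂_θ Γ^θ_{φ φ} + Γ^θ_{φ m} Γ^m_{φ θ} - Γ^θ_{θ m} Γ^m_{φ φ}
  = (0) - (-cos(2*θ)) + (-cos(θ)^2) - (0) = -sin(θ)^2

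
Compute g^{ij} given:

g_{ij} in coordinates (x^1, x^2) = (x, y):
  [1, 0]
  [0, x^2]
The metric is diagonal, so g^{ij} is diagonal with entries 1/g_{ii}: diag(1, 1/(x^2)).
g^{ij}:
  [1, 0]
  [0, 1/x^2]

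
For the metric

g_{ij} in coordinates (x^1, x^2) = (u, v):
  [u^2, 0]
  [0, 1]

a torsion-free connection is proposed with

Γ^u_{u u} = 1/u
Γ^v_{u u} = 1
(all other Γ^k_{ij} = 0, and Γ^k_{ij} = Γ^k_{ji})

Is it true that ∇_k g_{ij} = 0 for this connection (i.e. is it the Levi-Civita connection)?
Using ∇_k g_{ij} = ∂_k g_{ij} - Γ^m_{ki} g_{mj} - Γ^m_{kj} g_{im}:
∇_u g_{uv} = (0) - (1) - (0) = -1 ≠ 0
So the connection is not metric compatible (it is not the Levi-Civita connection).
No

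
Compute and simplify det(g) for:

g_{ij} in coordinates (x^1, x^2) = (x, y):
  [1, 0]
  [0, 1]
For a 2×2 metric: det(g) = g_{11}·g_{22} - g_{12}·g_{21}
= (1)·(1) - (0)·(0)
= 1 - 0
det(g) = 1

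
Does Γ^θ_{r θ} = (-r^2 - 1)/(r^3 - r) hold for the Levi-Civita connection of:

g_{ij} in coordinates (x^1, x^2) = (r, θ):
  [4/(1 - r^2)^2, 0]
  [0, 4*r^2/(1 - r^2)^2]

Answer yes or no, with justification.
Γ^θ_{r θ} = (1/2) g^{θθ} (∂_r g_{θθ} + ∂_θ g_{θr} - ∂_θ g_{rθ}) = (1/2)((1 - r^2)^2/(4*r^2))((-8*(r^3 + r)/(r^2 - 1)^3) + (0) - (0)) = (-r^2 - 1)/(r^3 - r)
This equals the proposed value (-r^2 - 1)/(r^3 - r).
Yes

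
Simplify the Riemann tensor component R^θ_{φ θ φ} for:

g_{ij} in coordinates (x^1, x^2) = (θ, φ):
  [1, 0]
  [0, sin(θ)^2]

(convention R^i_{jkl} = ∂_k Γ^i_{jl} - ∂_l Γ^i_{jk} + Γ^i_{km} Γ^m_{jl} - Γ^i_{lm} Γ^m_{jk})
Non-zero Christoffel symbols (Γ^k_{ij} = Γ^k_{ji}):
Γ^θ_{φ φ} = -sin(2*θ)/2
Γ^φ_{θ φ} = 1/tan(θ)
R^θ_{φ θ φ} = ∂_θ Γ^θ_{φ φ} - ∂_φ Γ^θ_{φ θ} + Γ^θ_{θ m} Γ^m_{φ φ} - Γ^θ_{φ m} Γ^m_{φ θ}
  = (-cos(2*θ)) - (0) + (0) - (-cos(θ)^2) = sin(θ)^2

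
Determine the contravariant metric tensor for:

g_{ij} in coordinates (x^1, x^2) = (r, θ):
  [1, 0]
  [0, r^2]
The metric is diagonal, so g^{ij} is diagonal with entries 1/g_{ii}: diag(1, 1/(r^2)).
g^{ij}:
  [1, 0]
  [0, 1/r^2]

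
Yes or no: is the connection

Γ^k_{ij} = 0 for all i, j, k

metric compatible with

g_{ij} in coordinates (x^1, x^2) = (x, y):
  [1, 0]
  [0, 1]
Using ∇_k g_{ij} = ∂_k g_{ij} - Γ^m_{ki} g_{mj} - Γ^m_{kj} g_{im}:
e.g. ∇_x g_{yy} = (0) - (0) - (0) = 0
Every component ∇_k g_{ij} vanishes: the connection is metric compatible.
Yes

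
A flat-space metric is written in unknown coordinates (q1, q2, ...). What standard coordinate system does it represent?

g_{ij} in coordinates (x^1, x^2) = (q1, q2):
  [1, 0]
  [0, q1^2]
The line element ds^2 = dq1^2 + q1^2 dq2^2 is dr^2 + r^2 dθ^2 with q1 = r, q2 = θ.
polar coordinates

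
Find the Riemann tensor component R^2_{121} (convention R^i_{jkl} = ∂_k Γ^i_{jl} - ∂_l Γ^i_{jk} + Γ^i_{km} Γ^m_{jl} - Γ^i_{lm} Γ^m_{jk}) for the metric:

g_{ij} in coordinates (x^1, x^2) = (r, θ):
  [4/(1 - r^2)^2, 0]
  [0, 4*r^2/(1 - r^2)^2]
Non-zero Christoffel symbols (Γ^k_{ij} = Γ^k_{ji}):
Γ^r_{r r} = 2*r/(1 - r^2)
Γ^r_{θ θ} = (r^3 + r)/(r^2 - 1)
Γ^θ_{r θ} = (-r^2 - 1)/(r^3 - r)
R^θ_{r θ r} = ∂_θ Γ^θ_{r r} - ∂_r Γ^θ_{r θ} + Γ^θ_{θ m} Γ^m_{r r} - Γ^θ_{r m} Γ^m_{r θ}
  = (0) - ((r^4 + 4*r^2 - 1)/(r^3 - r)^2) + (2*(r^2 + 1)/(r^2 - 1)^2) - ((r^2 + 1)^2/(r^3 - r)^2) = -4/(r^2 - 1)^2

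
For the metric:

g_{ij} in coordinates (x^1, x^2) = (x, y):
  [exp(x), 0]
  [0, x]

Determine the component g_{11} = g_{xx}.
With x^1 = x, x^2 = y, g_{11} = g_{xx} is the row-1, column-1 entry of the matrix.
g_{11} = exp(x)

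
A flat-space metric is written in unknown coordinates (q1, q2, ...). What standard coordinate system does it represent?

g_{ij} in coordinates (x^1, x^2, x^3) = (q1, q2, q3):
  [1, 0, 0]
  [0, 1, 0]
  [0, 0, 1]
All components are constant and the metric is the identity, i.e. orthonormal rectilinear coordinates.
Cartesian (3D) coordinates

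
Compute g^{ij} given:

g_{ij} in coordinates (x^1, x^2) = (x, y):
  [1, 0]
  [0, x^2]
The metric is diagonal, so g^{ij} is diagonal with entries 1/g_{ii}: diag(1, 1/(x^2)).
g^{ij}:
  [1, 0]
  [0, 1/x^2]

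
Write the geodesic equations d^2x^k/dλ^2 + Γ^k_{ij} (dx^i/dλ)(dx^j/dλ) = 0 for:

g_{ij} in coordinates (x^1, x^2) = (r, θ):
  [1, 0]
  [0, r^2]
Geodesic equation: d^2x^k/dλ^2 + Γ^k_{ij} (dx^i/dλ)(dx^j/dλ) = 0.
Non-zero Christoffel symbols:
Γ^r_{θ θ} = -r
Γ^θ_{r θ} = 1/r
Substituting (the symmetric pair Γ^k_{ij}, Γ^k_{ji} combines into a factor 2):
d^2r/dλ^2 - r (dθ/dλ)^2 = 0
d^2θ/dλ^2 + (2/r) (dr/dλ)(dθ/dλ) = 0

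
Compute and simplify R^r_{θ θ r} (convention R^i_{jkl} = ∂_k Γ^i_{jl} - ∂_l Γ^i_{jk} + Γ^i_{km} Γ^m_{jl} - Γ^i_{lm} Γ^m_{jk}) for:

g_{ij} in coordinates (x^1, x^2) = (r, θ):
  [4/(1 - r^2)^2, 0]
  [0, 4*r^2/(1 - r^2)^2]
Non-zero Christoffel symbols (Γ^k_{ij} = Γ^k_{ji}):
Γ^r_{r r} = 2*r/(1 - r^2)
Γ^r_{θ θ} = (r^3 + r)/(r^2 - 1)
Γ^θ_{r θ} = (-r^2 - 1)/(r^3 - r)
R^r_{θ θ r} = ∂_θ Γ^r_{θ r} - ∂_r Γ^r_{θ θ} + Γ^r_{θ m} Γ^m_{θ r} - Γ^r_{r m} Γ^m_{θ θ}
  = (0) - ((r^4 - 4*r^2 - 1)/(r^2 - 1)^2) + (-(r^2 + 1)^2/(r^2 - 1)^2) - (-2*r^2*(r^2 + 1)/(r^2 - 1)^2) = 4*r^2/(r^2 - 1)^2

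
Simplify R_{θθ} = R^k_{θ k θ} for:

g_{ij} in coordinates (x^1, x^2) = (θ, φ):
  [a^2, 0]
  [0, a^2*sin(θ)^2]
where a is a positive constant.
Non-zero Christoffel symbols (Γ^k_{ij} = Γ^k_{ji}):
Γ^θ_{φ φ} = -sin(2*θ)/2
Γ^φ_{θ φ} = 1/tan(θ)
R^θ_{θ θ θ} = 0 (a repeated index in an antisymmetric pair)
R^φ_{θ φ θ} = ∂_φ Γ^φ_{θ θ} - ∂_θ Γ^φ_{θ φ} + Γ^φ_{φ m} Γ^m_{θ θ} - Γ^φ_{θ m} Γ^m_{θ φ}
  = (0) - (-1/sin(θ)^2) + (0) - (1/tan(θ)^2) = 1
R_{θθ} = R^θ_{θ θ θ} + R^φ_{θ φ θ} = (0) + (1) = 1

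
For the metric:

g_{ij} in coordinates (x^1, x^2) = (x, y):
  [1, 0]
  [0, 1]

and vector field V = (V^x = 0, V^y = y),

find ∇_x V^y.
All Christoffel symbols are zero.
∇_x V^y = ∂_x V^y + Γ^y_{x j} V^j
  = (0) + (0)(0) + (0)(y)
  = 0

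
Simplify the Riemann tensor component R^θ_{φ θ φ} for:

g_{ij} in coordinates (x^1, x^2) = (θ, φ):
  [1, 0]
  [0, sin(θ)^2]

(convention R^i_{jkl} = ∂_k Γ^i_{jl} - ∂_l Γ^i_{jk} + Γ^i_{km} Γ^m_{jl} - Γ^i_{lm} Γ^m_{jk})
Non-zero Christoffel symbols (Γ^k_{ij} = Γ^k_{ji}):
Γ^θ_{φ φ} = -sin(2*θ)/2
Γ^φ_{θ φ} = 1/tan(θ)
R^θ_{φ θ φ} = ∂_θ Γ^θ_{φ φ} - ∂_φ Γ^θ_{φ θ} + Γ^θ_{θ m} Γ^m_{φ φ} - Γ^θ_{φ m} Γ^m_{φ θ}
  = (-cos(2*θ)) - (0) + (0) - (-cos(θ)^2) = sin(θ)^2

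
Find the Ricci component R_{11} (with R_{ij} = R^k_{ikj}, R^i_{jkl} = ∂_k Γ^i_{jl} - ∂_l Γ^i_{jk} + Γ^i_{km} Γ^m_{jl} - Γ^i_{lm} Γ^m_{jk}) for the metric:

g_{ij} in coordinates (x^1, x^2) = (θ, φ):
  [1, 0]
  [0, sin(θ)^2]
Non-zero Christoffel symbols (Γ^k_{ij} = Γ^k_{ji}):
Γ^θ_{φ φ} = -sin(2*θ)/2
Γ^φ_{θ φ} = 1/tan(θ)
R^θ_{θ θ θ} = 0 (a repeated index in an antisymmetric pair)
R^φ_{θ φ θ} = ∂_φ Γ^φ_{θ θ} - ∂_θ Γ^φ_{θ φ} + Γ^φ_{φ m} Γ^m_{θ θ} - Γ^φ_{θ m} Γ^m_{θ φ}
  = (0) - (-1/sin(θ)^2) + (0) - (1/tan(θ)^2) = 1
R_{θθ} = R^θ_{θ θ θ} + R^φ_{θ φ θ} = (0) + (1) = 1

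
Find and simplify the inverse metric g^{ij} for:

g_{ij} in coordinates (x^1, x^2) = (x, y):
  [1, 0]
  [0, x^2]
The metric is diagonal, so g^{ij} is diagonal with entries 1/g_{ii}: diag(1, 1/(x^2)).
g^{ij}:
  [1, 0]
  [0, 1/x^2]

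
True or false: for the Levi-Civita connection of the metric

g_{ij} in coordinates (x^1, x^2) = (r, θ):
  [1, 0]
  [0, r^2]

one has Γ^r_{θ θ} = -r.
Γ^r_{θ θ} = (1/2) g^{rr} (∂_θ g_{rθ} + ∂_θ g_{rθ} - ∂_r g_{θθ}) = (1/2)(1)((0) + (0) - (2*r)) = -r
This equals the proposed value -r.
True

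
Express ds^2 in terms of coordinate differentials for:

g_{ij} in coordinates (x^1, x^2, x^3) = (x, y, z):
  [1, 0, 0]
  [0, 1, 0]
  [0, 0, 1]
ds^2 = g_{ij} dx^i dx^j; only the non-zero components contribute.
ds^2 = dx^2 + dy^2 + dz^2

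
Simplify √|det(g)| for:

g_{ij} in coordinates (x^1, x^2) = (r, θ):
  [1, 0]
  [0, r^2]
det(g) = r^2
√|det(g)| = r
Volume element: dV = r dr dθ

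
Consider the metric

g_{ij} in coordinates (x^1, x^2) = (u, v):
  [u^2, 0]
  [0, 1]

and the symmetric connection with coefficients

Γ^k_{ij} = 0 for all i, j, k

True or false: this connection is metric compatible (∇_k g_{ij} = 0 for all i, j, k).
Using ∇_k g_{ij} = ∂_k g_{ij} - Γ^m_{ki} g_{mj} - Γ^m_{kj} g_{im}:
∇_u g_{uu} = (2*u) - (0) - (0) = 2*u ≠ 0
So the connection is not metric compatible (it is not the Levi-Civita connection).
False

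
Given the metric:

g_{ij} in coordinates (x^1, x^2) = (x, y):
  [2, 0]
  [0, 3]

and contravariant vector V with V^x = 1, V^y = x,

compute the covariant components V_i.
V_i = g_{ij} V^j:
V_x = (2)(1) + (0)(x) = 2
V_y = (0)(1) + (3)(x) = 3*x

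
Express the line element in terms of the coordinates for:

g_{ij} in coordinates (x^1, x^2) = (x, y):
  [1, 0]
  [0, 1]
ds^2 = g_{ij} dx^i dx^j; only the non-zero components contribute.
ds^2 = dx^2 + dy^2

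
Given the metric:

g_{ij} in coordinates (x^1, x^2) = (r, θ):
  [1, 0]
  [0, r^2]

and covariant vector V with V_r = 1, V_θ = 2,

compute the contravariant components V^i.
Inverse metric (diagonal): g^{rr} = 1, g^{θθ} = 1/r^2
V^i = g^{ij} V_j:
V^r = (1)(1) + (0)(2) = 1
V^θ = (0)(1) + (1/r^2)(2) = 2/r^2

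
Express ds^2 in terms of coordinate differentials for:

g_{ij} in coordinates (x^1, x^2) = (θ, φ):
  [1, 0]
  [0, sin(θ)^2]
ds^2 = g_{ij} dx^i dx^j; only the non-zero components contribute.
ds^2 = dθ^2 + sin(θ)^2 dφ^2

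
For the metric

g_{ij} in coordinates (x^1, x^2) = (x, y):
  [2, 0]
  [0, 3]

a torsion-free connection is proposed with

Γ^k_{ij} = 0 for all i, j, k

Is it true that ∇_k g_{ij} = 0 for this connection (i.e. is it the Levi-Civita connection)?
Using ∇_k g_{ij} = ∂_k g_{ij} - Γ^m_{ki} g_{mj} - Γ^m_{kj} g_{im}:
e.g. ∇_x g_{xy} = (0) - (0) - (0) = 0
Every component ∇_k g_{ij} vanishes: the connection is metric compatible.
Yes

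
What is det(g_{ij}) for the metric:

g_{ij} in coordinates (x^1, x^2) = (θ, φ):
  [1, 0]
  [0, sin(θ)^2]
For a 2×2 metric: det(g) = g_{11}·g_{22} - g_{12}·g_{21}
= (1)·(sin(θ)^2) - (0)·(0)
= sin(θ)^2 - 0
det(g) = sin(θ)^2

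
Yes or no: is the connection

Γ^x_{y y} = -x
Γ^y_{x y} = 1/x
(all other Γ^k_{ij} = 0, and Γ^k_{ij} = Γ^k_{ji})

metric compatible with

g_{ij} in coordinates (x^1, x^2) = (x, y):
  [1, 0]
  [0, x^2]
Using ∇_k g_{ij} = ∂_k g_{ij} - Γ^m_{ki} g_{mj} - Γ^m_{kj} g_{im}:
e.g. ∇_x g_{yy} = (2*x) - (x) - (x) = 0
Every component ∇_k g_{ij} vanishes: the connection is metric compatible.
Yes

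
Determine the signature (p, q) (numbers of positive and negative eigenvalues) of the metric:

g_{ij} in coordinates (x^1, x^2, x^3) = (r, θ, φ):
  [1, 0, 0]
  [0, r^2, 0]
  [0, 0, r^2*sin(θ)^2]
The metric is diagonal, so its eigenvalues are the diagonal entries: 1, r^2, r^2*sin(θ)^2 (at a generic point, where coordinate-dependent entries are positive).
3 positive, 0 negative.
(3, 0) - Riemannian (positive definite)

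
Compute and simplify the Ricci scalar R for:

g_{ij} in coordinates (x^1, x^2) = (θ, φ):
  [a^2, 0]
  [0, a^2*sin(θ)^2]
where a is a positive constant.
Non-zero Christoffel symbols (Γ^k_{ij} = Γ^k_{ji}):
Γ^θ_{φ φ} = -sin(2*θ)/2
Γ^φ_{θ φ} = 1/tan(θ)
Ricci tensor (R_{ij} = R^k_{ikj}): R_{θθ} = 1, R_{θφ} = 0, R_{φφ} = sin(θ)^2
Inverse metric: g^{θθ} = 1/a^2, g^{φφ} = 1/(a^2*sin(θ)^2)
R = g^{ij} R_{ij} = (1/a^2)(1) + (1/(a^2*sin(θ)^2))(sin(θ)^2) = 2/a^2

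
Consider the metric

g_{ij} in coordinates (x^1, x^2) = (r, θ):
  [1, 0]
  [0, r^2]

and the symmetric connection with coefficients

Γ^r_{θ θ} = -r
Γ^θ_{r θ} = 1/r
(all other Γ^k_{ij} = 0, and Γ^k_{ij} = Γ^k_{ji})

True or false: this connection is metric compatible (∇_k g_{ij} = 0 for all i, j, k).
Using ∇_k g_{ij} = ∂_k g_{ij} - Γ^m_{ki} g_{mj} - Γ^m_{kj} g_{im}:
e.g. ∇_r g_{θθ} = (2*r) - (r) - (r) = 0
Every component ∇_k g_{ij} vanishes: the connection is metric compatible.
True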